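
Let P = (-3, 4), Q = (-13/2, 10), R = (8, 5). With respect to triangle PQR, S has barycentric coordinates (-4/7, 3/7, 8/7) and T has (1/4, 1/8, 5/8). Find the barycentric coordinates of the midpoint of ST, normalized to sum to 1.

(-9/56, 31/112, 99/112)

Since both coordinate triples sum to 1, the midpoint's barycentrics are the componentwise average.
(-4/7+1/4)/2 = -9/56; similarly 31/112 and 99/112.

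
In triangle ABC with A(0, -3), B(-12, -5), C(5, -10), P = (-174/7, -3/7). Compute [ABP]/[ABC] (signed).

[ABC] = ½·(0·(-5−(-10)) + (-12)·(-10−(-3)) + 5·(-3−(-5))) = ½·(0 + 84 + 10) = 47.
[ABP] = ½·(0·(-5−(-3/7)) + (-12)·(-3/7−(-3)) + (-174/7)·(-3−(-5))) = ½·(0 − 216/7 − 348/7) = -282/7, so the ratio is (-282/7)/47 = -6/7.

-6/7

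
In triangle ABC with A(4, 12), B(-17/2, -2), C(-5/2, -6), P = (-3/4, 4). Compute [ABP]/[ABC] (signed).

[ABC] = ½·(4·(-2−(-6)) + (-17/2)·(-6−12) + (-5/2)·(12−(-2))) = ½·(16 + 153 − 35) = 67.
[ABP] = ½·(4·(-2−4) + (-17/2)·(4−12) + (-3/4)·(12−(-2))) = ½·(-24 + 68 − 21/2) = 67/4, so the ratio is (67/4)/67 = 1/4.

1/4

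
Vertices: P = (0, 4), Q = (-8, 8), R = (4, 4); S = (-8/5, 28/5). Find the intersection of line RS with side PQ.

Barycentric coordinates of S with respect to PQR: (1/5, 2/5, 2/5).
On side PQ the R-coordinate is zero; dropping S's R-weight 2/5 and renormalizing the remaining 1/5 : 2/5 gives weights 1/3, 2/3 on P, Q.
T = (1/3)·(0, 4) + (2/3)·(-8, 8) = (-16/3, 20/3).

(-16/3, 20/3)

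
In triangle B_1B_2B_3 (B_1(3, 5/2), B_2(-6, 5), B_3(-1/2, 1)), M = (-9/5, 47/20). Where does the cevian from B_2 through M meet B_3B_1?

(0, 17/14)

Barycentric coordinates of M with respect to B_1B_2B_3: (1/10, 3/10, 3/5).
On side B_3B_1 the B_2-coordinate is zero; dropping M's B_2-weight 3/10 and renormalizing the remaining 3/5 : 1/10 gives weights 6/7, 1/7 on B_3, B_1.
N = (6/7)·(-1/2, 1) + (1/7)·(3, 5/2) = (0, 17/14).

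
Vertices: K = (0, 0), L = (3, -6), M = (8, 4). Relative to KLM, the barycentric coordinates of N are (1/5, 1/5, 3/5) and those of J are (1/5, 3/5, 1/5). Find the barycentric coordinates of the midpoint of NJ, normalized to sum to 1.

Since both coordinate triples sum to 1, the midpoint's barycentrics are the componentwise average.
(1/5+1/5)/2 = 1/5; similarly 2/5 and 2/5.

(1/5, 2/5, 2/5)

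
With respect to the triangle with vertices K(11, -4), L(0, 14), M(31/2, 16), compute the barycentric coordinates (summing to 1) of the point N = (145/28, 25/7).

(4/7, 1/2, -1/14)

Signed area of the reference triangle: [KLM] = ½·(11·(14−16) + 0·(16−(-4)) + (31/2)·(-4−14)) = ½·(-22 + 0 − 279) = -301/2.
[NLM] = ½·((145/28)·(14−16) + 0·(16−(25/7)) + (31/2)·(25/7−14)) = ½·(-145/14 + 0 − 2263/14) = -86, so the K-coordinate is (-86)/(-301/2) = 4/7.
[KNM] = ½·(11·(25/7−16) + (145/28)·(16−(-4)) + (31/2)·(-4−(25/7))) = ½·(-957/7 + 725/7 − 1643/14) = -301/4, so the L-coordinate is 1/2.
[KLN] = ½·(11·(14−(25/7)) + 0·(25/7−(-4)) + (145/28)·(-4−14)) = ½·(803/7 + 0 − 1305/14) = 43/4, so the M-coordinate is -1/14.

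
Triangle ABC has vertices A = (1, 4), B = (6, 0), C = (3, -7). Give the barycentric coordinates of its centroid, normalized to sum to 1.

(1/3, 1/3, 1/3)

The centroid is the average of the vertices, so each weight is 1/3.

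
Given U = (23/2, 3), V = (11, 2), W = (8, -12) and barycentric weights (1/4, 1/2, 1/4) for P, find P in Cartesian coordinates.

(83/8, -5/4)

P = (1/4)·U + (1/2)·V + (1/4)·W.
x-coordinate: (1/4)·(23/2) + (1/2)·11 + (1/4)·8 = 83/8.
y-coordinate: (1/4)·3 + (1/2)·2 + (1/4)·(-12) = -5/4.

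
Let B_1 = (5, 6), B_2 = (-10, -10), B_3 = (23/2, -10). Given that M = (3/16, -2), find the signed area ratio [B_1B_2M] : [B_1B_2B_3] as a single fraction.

1/8

[B_1B_2B_3] = ½·(5·(-10−(-10)) + (-10)·(-10−6) + (23/2)·(6−(-10))) = ½·(0 + 160 + 184) = 172.
[B_1B_2M] = ½·(5·(-10−(-2)) + (-10)·(-2−6) + (3/16)·(6−(-10))) = ½·(-40 + 80 + 3) = 43/2, so the ratio is (43/2)/172 = 1/8.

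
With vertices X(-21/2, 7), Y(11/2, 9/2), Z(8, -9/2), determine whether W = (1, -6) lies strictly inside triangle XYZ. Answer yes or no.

no

Barycentric coordinates of W: (267/551, -433/551, 717/551).
The three coordinates are positive, negative, positive; a point is interior exactly when all three are positive.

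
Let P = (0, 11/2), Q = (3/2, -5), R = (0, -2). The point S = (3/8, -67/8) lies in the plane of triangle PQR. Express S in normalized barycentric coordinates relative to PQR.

(-3/4, 1/4, 3/2)

Signed area of the reference triangle: [PQR] = ½·(0·(-5−(-2)) + (3/2)·(-2−(11/2)) + 0·(11/2−(-5))) = ½·(0 − 45/4 + 0) = -45/8.
[SQR] = ½·((3/8)·(-5−(-2)) + (3/2)·(-2−(-67/8)) + 0·(-67/8−(-5))) = ½·(-9/8 + 153/16 + 0) = 135/32, so the P-coordinate is (135/32)/(-45/8) = -3/4.
[PSR] = ½·(0·(-67/8−(-2)) + (3/8)·(-2−(11/2)) + 0·(11/2−(-67/8))) = ½·(0 − 45/16 + 0) = -45/32, so the Q-coordinate is 1/4.
[PQS] = ½·(0·(-5−(-67/8)) + (3/2)·(-67/8−(11/2)) + (3/8)·(11/2−(-5))) = ½·(0 − 333/16 + 63/16) = -135/16, so the R-coordinate is 3/2.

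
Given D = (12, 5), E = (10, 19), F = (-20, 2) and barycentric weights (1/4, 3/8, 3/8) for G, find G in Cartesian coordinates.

(-3/4, 73/8)

G = (1/4)·D + (3/8)·E + (3/8)·F.
x-coordinate: (1/4)·12 + (3/8)·10 + (3/8)·(-20) = -3/4.
y-coordinate: (1/4)·5 + (3/8)·19 + (3/8)·2 = 73/8.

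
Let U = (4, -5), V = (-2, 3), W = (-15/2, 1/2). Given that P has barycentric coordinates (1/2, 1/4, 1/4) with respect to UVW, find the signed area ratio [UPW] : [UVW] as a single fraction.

The signed ratio [UPW]/[UVW] equals the barycentric coordinate of P at vertex V, which is 1/4.

1/4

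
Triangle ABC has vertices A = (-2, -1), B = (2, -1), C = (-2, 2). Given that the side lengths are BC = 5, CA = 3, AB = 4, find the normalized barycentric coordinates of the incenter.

(5/12, 1/4, 1/3)

The incenter has barycentric coordinates proportional to the opposite side lengths: (5 : 3 : 4).
Normalizing by 5+3+4 = 12 gives (5/12, 1/4, 1/3).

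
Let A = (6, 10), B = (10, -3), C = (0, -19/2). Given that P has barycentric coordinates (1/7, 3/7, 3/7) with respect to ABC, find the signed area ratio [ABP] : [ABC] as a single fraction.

3/7

The signed ratio [ABP]/[ABC] equals the barycentric coordinate of P at vertex C, which is 3/7.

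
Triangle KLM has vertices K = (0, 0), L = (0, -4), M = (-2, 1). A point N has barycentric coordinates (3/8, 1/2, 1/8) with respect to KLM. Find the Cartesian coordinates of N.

(-1/4, -15/8)

N = (3/8)·K + (1/2)·L + (1/8)·M.
x-coordinate: (3/8)·0 + (1/2)·0 + (1/8)·(-2) = -1/4.
y-coordinate: (3/8)·0 + (1/2)·(-4) + (1/8)·1 = -15/8.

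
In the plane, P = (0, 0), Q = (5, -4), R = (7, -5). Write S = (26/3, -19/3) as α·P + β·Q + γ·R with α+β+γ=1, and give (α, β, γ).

(-1/3, 1/3, 1)

Signed area of the reference triangle: [PQR] = ½·(0·(-4−(-5)) + 5·(-5−0) + 7·(0−(-4))) = ½·(0 − 25 + 28) = 3/2.
[SQR] = ½·((26/3)·(-4−(-5)) + 5·(-5−(-19/3)) + 7·(-19/3−(-4))) = ½·(26/3 + 20/3 − 49/3) = -1/2, so the P-coordinate is (-1/2)/(3/2) = -1/3.
[PSR] = ½·(0·(-19/3−(-5)) + (26/3)·(-5−0) + 7·(0−(-19/3))) = ½·(0 − 130/3 + 133/3) = 1/2, so the Q-coordinate is 1/3.
[PQS] = ½·(0·(-4−(-19/3)) + 5·(-19/3−0) + (26/3)·(0−(-4))) = ½·(0 − 95/3 + 104/3) = 3/2, so the R-coordinate is 1.
Check: -1/3 + 1/3 + 1 = 1.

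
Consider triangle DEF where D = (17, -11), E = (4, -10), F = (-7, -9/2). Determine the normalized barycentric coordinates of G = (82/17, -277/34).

Signed area of the reference triangle: [DEF] = ½·(17·(-10−(-9/2)) + 4·(-9/2−(-11)) + (-7)·(-11−(-10))) = ½·(-187/2 + 26 + 7) = -121/4.
[GEF] = ½·((82/17)·(-10−(-9/2)) + 4·(-9/2−(-277/34)) + (-7)·(-277/34−(-10))) = ½·(-451/17 + 248/17 − 441/34) = -847/68, so the D-coordinate is (-847/68)/(-121/4) = 7/17.
[DGF] = ½·(17·(-277/34−(-9/2)) + (82/17)·(-9/2−(-11)) + (-7)·(-11−(-277/34))) = ½·(-62 + 533/17 + 679/34) = -363/68, so the E-coordinate is 3/17.
[DEG] = ½·(17·(-10−(-277/34)) + 4·(-277/34−(-11)) + (82/17)·(-11−(-10))) = ½·(-63/2 + 194/17 − 82/17) = -847/68, so the F-coordinate is 7/17.
Check: 7/17 + 3/17 + 7/17 = 1.

(7/17, 3/17, 7/17)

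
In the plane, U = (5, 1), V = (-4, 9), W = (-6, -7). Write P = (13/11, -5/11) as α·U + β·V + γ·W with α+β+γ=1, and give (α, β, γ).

Signed area of the reference triangle: [UVW] = ½·(5·(9−(-7)) + (-4)·(-7−1) + (-6)·(1−9)) = ½·(80 + 32 + 48) = 80.
[PVW] = ½·((13/11)·(9−(-7)) + (-4)·(-7−(-5/11)) + (-6)·(-5/11−9)) = ½·(208/11 + 288/11 + 624/11) = 560/11, so the U-coordinate is (560/11)/80 = 7/11.
[UPW] = ½·(5·(-5/11−(-7)) + (13/11)·(-7−1) + (-6)·(1−(-5/11))) = ½·(360/11 − 104/11 − 96/11) = 80/11, so the V-coordinate is 1/11.
[UVP] = ½·(5·(9−(-5/11)) + (-4)·(-5/11−1) + (13/11)·(1−9)) = ½·(520/11 + 64/11 − 104/11) = 240/11, so the W-coordinate is 3/11.
Check: 7/11 + 1/11 + 3/11 = 1.

(7/11, 1/11, 3/11)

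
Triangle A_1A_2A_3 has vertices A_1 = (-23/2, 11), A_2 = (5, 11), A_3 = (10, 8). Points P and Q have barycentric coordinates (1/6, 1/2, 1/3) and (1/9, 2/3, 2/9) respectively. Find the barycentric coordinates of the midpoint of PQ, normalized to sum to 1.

Since both coordinate triples sum to 1, the midpoint's barycentrics are the componentwise average.
(1/6+1/9)/2 = 5/36; similarly 7/12 and 5/18.

(5/36, 7/12, 5/18)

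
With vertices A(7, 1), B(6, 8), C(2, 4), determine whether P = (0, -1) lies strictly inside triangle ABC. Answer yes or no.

Barycentric coordinates of P: (3/8, -31/32, 51/32).
The three coordinates are positive, negative, positive; a point is interior exactly when all three are positive.

no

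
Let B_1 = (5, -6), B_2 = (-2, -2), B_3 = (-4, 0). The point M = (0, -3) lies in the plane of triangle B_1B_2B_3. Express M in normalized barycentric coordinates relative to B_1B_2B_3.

(1/3, 1/2, 1/6)

Signed area of the reference triangle: [B_1B_2B_3] = ½·(5·(-2−0) + (-2)·(0−(-6)) + (-4)·(-6−(-2))) = ½·(-10 − 12 + 16) = -3.
[MB_2B_3] = ½·(0·(-2−0) + (-2)·(0−(-3)) + (-4)·(-3−(-2))) = ½·(0 − 6 + 4) = -1, so the B_1-coordinate is (-1)/(-3) = 1/3.
[B_1MB_3] = ½·(5·(-3−0) + 0·(0−(-6)) + (-4)·(-6−(-3))) = ½·(-15 + 0 + 12) = -3/2, so the B_2-coordinate is 1/2.
[B_1B_2M] = ½·(5·(-2−(-3)) + (-2)·(-3−(-6)) + 0·(-6−(-2))) = ½·(5 − 6 + 0) = -1/2, so the B_3-coordinate is 1/6.
Check: 1/3 + 1/2 + 1/6 = 1.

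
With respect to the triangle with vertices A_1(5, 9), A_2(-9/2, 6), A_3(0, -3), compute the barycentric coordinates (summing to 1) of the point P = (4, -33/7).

Signed area of the reference triangle: [A_1A_2A_3] = ½·(5·(6−(-3)) + (-9/2)·(-3−9) + 0·(9−6)) = ½·(45 + 54 + 0) = 99/2.
[PA_2A_3] = ½·(4·(6−(-3)) + (-9/2)·(-3−(-33/7)) + 0·(-33/7−6)) = ½·(36 − 54/7 + 0) = 99/7, so the A_1-coordinate is (99/7)/(99/2) = 2/7.
[A_1PA_3] = ½·(5·(-33/7−(-3)) + 4·(-3−9) + 0·(9−(-33/7))) = ½·(-60/7 − 48 + 0) = -198/7, so the A_2-coordinate is -4/7.
[A_1A_2P] = ½·(5·(6−(-33/7)) + (-9/2)·(-33/7−9) + 4·(9−6)) = ½·(375/7 + 432/7 + 12) = 891/14, so the A_3-coordinate is 9/7.

(2/7, -4/7, 9/7)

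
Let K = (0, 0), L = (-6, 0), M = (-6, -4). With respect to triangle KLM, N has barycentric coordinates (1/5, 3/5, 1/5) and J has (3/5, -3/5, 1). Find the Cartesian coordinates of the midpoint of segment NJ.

(-18/5, -12/5)

Barycentric coordinates of the midpoint are the average: (2/5, 0, 3/5).
Converting: (2/5)·K + 0·L + (3/5)·M = (-18/5, -12/5).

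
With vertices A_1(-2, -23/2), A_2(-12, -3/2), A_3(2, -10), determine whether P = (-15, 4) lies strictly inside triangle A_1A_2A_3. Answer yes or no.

Barycentric coordinates of P: (-103/110, 163/110, 5/11).
The three coordinates are negative, positive, positive; a point is interior exactly when all three are positive.

no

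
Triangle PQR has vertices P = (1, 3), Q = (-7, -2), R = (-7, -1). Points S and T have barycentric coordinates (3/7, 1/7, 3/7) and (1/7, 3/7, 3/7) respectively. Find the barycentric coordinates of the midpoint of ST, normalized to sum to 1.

(2/7, 2/7, 3/7)

Since both coordinate triples sum to 1, the midpoint's barycentrics are the componentwise average.
(3/7+1/7)/2 = 2/7; similarly 2/7 and 3/7.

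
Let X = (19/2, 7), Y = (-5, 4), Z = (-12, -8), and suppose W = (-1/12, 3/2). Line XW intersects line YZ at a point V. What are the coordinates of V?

Barycentric coordinates of W with respect to XYZ: (1/2, 1/6, 1/3).
On side YZ the X-coordinate is zero; dropping W's X-weight 1/2 and renormalizing the remaining 1/6 : 1/3 gives weights 1/3, 2/3 on Y, Z.
V = (1/3)·(-5, 4) + (2/3)·(-12, -8) = (-29/3, -4).

(-29/3, -4)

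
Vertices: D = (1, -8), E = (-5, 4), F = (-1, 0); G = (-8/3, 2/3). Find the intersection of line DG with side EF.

(-17/5, 12/5)

Barycentric coordinates of G with respect to DEF: (1/6, 1/2, 1/3).
On side EF the D-coordinate is zero; dropping G's D-weight 1/6 and renormalizing the remaining 1/2 : 1/3 gives weights 3/5, 2/5 on E, F.
H = (3/5)·(-5, 4) + (2/5)·(-1, 0) = (-17/5, 12/5).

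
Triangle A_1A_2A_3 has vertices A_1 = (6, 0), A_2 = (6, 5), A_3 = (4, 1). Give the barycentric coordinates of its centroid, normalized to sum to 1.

(1/3, 1/3, 1/3)

The centroid is the average of the vertices, so each weight is 1/3.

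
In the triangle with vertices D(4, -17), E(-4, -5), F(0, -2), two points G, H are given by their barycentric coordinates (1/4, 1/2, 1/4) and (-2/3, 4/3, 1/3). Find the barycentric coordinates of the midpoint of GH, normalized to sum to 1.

Since both coordinate triples sum to 1, the midpoint's barycentrics are the componentwise average.
(1/4+-2/3)/2 = -5/24; similarly 11/12 and 7/24.

(-5/24, 11/12, 7/24)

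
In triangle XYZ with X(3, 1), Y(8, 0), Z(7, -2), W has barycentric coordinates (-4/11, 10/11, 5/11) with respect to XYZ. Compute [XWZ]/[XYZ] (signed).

The signed ratio [XWZ]/[XYZ] equals the barycentric coordinate of W at vertex Y, which is 10/11.

10/11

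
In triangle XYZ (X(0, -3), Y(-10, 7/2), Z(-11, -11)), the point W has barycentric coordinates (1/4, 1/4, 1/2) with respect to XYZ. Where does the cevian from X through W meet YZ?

Line XW meets YZ where the X-coordinate vanishes; zeroing W's X-weight and renormalizing leaves Y, Z-weights 1/4 : 1/2 → (1/3, 2/3).
So V = (1/3)·Y + (2/3)·Z = (-32/3, -37/6).

(-32/3, -37/6)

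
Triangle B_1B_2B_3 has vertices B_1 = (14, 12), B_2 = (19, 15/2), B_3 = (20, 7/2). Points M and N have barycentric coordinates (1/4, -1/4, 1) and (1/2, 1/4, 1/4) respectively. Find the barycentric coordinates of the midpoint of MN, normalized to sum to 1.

Since both coordinate triples sum to 1, the midpoint's barycentrics are the componentwise average.
(1/4+1/2)/2 = 3/8; similarly 0 and 5/8.

(3/8, 0, 5/8)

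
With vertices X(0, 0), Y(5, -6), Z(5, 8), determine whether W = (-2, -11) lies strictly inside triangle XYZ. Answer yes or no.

Barycentric coordinates of W: (7/5, 39/70, -67/70).
The three coordinates are positive, positive, negative; a point is interior exactly when all three are positive.

no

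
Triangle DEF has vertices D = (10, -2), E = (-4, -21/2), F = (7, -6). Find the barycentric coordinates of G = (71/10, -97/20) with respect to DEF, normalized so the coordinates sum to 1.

Signed area of the reference triangle: [DEF] = ½·(10·(-21/2−(-6)) + (-4)·(-6−(-2)) + 7·(-2−(-21/2))) = ½·(-45 + 16 + 119/2) = 61/4.
[GEF] = ½·((71/10)·(-21/2−(-6)) + (-4)·(-6−(-97/20)) + 7·(-97/20−(-21/2))) = ½·(-639/20 + 23/5 + 791/20) = 61/10, so the D-coordinate is (61/10)/(61/4) = 2/5.
[DGF] = ½·(10·(-97/20−(-6)) + (71/10)·(-6−(-2)) + 7·(-2−(-97/20))) = ½·(23/2 − 142/5 + 399/20) = 61/40, so the E-coordinate is 1/10.
[DEG] = ½·(10·(-21/2−(-97/20)) + (-4)·(-97/20−(-2)) + (71/10)·(-2−(-21/2))) = ½·(-113/2 + 57/5 + 1207/20) = 61/8, so the F-coordinate is 1/2.

(2/5, 1/10, 1/2)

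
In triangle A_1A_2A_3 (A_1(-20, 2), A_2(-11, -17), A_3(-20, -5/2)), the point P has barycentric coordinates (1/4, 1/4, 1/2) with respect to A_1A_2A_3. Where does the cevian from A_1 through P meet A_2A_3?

(-17, -22/3)

Line A_1P meets A_2A_3 where the A_1-coordinate vanishes; zeroing P's A_1-weight and renormalizing leaves A_2, A_3-weights 1/4 : 1/2 → (1/3, 2/3).
So Q = (1/3)·A_2 + (2/3)·A_3 = (-17, -22/3).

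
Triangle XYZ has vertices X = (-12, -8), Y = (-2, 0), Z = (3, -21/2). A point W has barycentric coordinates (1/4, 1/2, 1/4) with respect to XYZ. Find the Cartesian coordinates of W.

(-13/4, -37/8)

W = (1/4)·X + (1/2)·Y + (1/4)·Z.
x-coordinate: (1/4)·(-12) + (1/2)·(-2) + (1/4)·3 = -13/4.
y-coordinate: (1/4)·(-8) + (1/2)·0 + (1/4)·(-21/2) = -37/8.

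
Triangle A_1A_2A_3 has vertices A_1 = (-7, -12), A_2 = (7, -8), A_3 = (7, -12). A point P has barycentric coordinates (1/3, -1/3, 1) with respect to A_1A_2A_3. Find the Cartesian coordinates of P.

P = (1/3)·A_1 + (-1/3)·A_2 + 1·A_3.
x-coordinate: (1/3)·(-7) + (-1/3)·7 + 1·7 = 7/3.
y-coordinate: (1/3)·(-12) + (-1/3)·(-8) + 1·(-12) = -40/3.

(7/3, -40/3)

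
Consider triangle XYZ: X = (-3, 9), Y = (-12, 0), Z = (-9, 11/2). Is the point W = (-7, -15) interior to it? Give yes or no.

Barycentric coordinates of W: (29/9, 52/9, -8).
The three coordinates are positive, positive, negative; a point is interior exactly when all three are positive.

no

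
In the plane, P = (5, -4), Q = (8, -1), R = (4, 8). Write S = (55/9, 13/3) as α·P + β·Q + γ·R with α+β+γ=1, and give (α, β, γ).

Signed area of the reference triangle: [PQR] = ½·(5·(-1−8) + 8·(8−(-4)) + 4·(-4−(-1))) = ½·(-45 + 96 − 12) = 39/2.
[SQR] = ½·((55/9)·(-1−8) + 8·(8−(13/3)) + 4·(13/3−(-1))) = ½·(-55 + 88/3 + 64/3) = -13/6, so the P-coordinate is (-13/6)/(39/2) = -1/9.
[PSR] = ½·(5·(13/3−8) + (55/9)·(8−(-4)) + 4·(-4−(13/3))) = ½·(-55/3 + 220/3 − 100/3) = 65/6, so the Q-coordinate is 5/9.
[PQS] = ½·(5·(-1−(13/3)) + 8·(13/3−(-4)) + (55/9)·(-4−(-1))) = ½·(-80/3 + 200/3 − 55/3) = 65/6, so the R-coordinate is 5/9.
Check: -1/9 + 5/9 + 5/9 = 1.

(-1/9, 5/9, 5/9)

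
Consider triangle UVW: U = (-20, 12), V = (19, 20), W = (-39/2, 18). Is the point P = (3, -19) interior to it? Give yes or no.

no

Barycentric coordinates of P: (2939/460, 307/460, -1393/230).
The three coordinates are positive, positive, negative; a point is interior exactly when all three are positive.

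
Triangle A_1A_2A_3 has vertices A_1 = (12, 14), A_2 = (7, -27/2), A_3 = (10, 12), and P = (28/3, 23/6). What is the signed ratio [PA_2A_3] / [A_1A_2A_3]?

[A_1A_2A_3] = ½·(12·(-27/2−12) + 7·(12−14) + 10·(14−(-27/2))) = ½·(-306 − 14 + 275) = -45/2.
[PA_2A_3] = ½·((28/3)·(-27/2−12) + 7·(12−(23/6)) + 10·(23/6−(-27/2))) = ½·(-238 + 343/6 + 520/3) = -15/4, so the ratio is (-15/4)/(-45/2) = 1/6.

1/6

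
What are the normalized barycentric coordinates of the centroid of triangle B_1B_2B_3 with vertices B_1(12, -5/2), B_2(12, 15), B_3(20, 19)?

The centroid is the average of the vertices, so each weight is 1/3.

(1/3, 1/3, 1/3)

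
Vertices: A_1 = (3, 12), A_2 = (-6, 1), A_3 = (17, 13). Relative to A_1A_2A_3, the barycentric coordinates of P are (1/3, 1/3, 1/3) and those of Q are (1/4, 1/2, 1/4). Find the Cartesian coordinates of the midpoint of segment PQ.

Barycentric coordinates of the midpoint are the average: (7/24, 5/12, 7/24).
Converting: (7/24)·A_1 + (5/12)·A_2 + (7/24)·A_3 = (10/3, 185/24).

(10/3, 185/24)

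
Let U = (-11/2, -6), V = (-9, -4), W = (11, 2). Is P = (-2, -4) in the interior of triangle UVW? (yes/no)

yes

Barycentric coordinates of P: (42/61, 5/61, 14/61).
The three coordinates are positive, positive, positive; a point is interior exactly when all three are positive.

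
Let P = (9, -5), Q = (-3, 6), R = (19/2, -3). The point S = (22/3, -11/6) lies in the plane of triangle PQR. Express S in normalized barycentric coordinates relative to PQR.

(1/6, 1/6, 2/3)

Signed area of the reference triangle: [PQR] = ½·(9·(6−(-3)) + (-3)·(-3−(-5)) + (19/2)·(-5−6)) = ½·(81 − 6 − 209/2) = -59/4.
[SQR] = ½·((22/3)·(6−(-3)) + (-3)·(-3−(-11/6)) + (19/2)·(-11/6−6)) = ½·(66 + 7/2 − 893/12) = -59/24, so the P-coordinate is (-59/24)/(-59/4) = 1/6.
[PSR] = ½·(9·(-11/6−(-3)) + (22/3)·(-3−(-5)) + (19/2)·(-5−(-11/6))) = ½·(21/2 + 44/3 − 361/12) = -59/24, so the Q-coordinate is 1/6.
[PQS] = ½·(9·(6−(-11/6)) + (-3)·(-11/6−(-5)) + (22/3)·(-5−6)) = ½·(141/2 − 19/2 − 242/3) = -59/6, so the R-coordinate is 2/3.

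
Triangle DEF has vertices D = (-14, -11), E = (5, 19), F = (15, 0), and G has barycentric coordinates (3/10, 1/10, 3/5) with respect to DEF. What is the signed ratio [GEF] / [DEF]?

The signed ratio [GEF]/[DEF] equals the barycentric coordinate of G at vertex D, which is 3/10.

3/10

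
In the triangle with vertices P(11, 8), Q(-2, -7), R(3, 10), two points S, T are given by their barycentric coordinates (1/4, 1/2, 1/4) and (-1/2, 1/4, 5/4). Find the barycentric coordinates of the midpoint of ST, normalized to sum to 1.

Since both coordinate triples sum to 1, the midpoint's barycentrics are the componentwise average.
(1/4+-1/2)/2 = -1/8; similarly 3/8 and 3/4.

(-1/8, 3/8, 3/4)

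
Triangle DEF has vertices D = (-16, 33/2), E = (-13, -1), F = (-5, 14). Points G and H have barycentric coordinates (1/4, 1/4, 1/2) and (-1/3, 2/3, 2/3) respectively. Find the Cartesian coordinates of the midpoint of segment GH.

(-197/24, 337/48)

Barycentric coordinates of the midpoint are the average: (-1/24, 11/24, 7/12).
Converting: (-1/24)·D + (11/24)·E + (7/12)·F = (-197/24, 337/48).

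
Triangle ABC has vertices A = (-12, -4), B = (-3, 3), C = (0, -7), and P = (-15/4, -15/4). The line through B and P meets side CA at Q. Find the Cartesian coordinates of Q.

(-4, -6)

Barycentric coordinates of P with respect to ABC: (1/4, 1/4, 1/2).
On side CA the B-coordinate is zero; dropping P's B-weight 1/4 and renormalizing the remaining 1/2 : 1/4 gives weights 2/3, 1/3 on C, A.
Q = (2/3)·(0, -7) + (1/3)·(-12, -4) = (-4, -6).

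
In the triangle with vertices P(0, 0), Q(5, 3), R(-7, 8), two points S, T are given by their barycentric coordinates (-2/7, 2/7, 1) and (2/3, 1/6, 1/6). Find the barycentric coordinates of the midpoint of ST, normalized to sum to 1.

Since both coordinate triples sum to 1, the midpoint's barycentrics are the componentwise average.
(-2/7+2/3)/2 = 4/21; similarly 19/84 and 7/12.

(4/21, 19/84, 7/12)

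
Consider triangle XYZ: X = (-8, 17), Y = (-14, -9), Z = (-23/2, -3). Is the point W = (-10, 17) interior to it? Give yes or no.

no

Barycentric coordinates of W: (41/29, 40/29, -52/29).
The three coordinates are positive, positive, negative; a point is interior exactly when all three are positive.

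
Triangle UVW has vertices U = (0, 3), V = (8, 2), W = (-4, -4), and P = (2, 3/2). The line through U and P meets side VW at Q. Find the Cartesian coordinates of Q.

(4, 0)

Barycentric coordinates of P with respect to UVW: (1/2, 1/3, 1/6).
On side VW the U-coordinate is zero; dropping P's U-weight 1/2 and renormalizing the remaining 1/3 : 1/6 gives weights 2/3, 1/3 on V, W.
Q = (2/3)·(8, 2) + (1/3)·(-4, -4) = (4, 0).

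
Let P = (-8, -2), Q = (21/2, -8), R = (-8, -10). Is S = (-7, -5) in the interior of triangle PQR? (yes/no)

yes

Barycentric coordinates of S: (181/296, 2/37, 99/296).
The three coordinates are positive, positive, positive; a point is interior exactly when all three are positive.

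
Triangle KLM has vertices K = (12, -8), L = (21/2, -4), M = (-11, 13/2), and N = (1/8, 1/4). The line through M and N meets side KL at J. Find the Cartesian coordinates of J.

(45/4, -6)

Barycentric coordinates of N with respect to KLM: (1/4, 1/4, 1/2).
On side KL the M-coordinate is zero; dropping N's M-weight 1/2 and renormalizing the remaining 1/4 : 1/4 gives weights 1/2, 1/2 on K, L.
J = (1/2)·(12, -8) + (1/2)·(21/2, -4) = (45/4, -6).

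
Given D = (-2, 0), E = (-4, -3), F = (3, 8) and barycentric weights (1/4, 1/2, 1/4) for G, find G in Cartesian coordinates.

G = (1/4)·D + (1/2)·E + (1/4)·F.
x-coordinate: (1/4)·(-2) + (1/2)·(-4) + (1/4)·3 = -7/4.
y-coordinate: (1/4)·0 + (1/2)·(-3) + (1/4)·8 = 1/2.

(-7/4, 1/2)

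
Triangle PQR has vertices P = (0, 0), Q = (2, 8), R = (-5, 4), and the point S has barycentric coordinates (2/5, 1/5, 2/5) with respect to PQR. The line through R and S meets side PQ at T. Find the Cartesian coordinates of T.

Line RS meets PQ where the R-coordinate vanishes; zeroing S's R-weight and renormalizing leaves P, Q-weights 2/5 : 1/5 → (2/3, 1/3).
So T = (2/3)·P + (1/3)·Q = (2/3, 8/3).

(2/3, 8/3)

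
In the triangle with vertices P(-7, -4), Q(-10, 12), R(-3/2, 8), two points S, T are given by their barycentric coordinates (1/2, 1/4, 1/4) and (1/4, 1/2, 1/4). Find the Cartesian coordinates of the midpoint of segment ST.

Barycentric coordinates of the midpoint are the average: (3/8, 3/8, 1/4).
Converting: (3/8)·P + (3/8)·Q + (1/4)·R = (-27/4, 5).

(-27/4, 5)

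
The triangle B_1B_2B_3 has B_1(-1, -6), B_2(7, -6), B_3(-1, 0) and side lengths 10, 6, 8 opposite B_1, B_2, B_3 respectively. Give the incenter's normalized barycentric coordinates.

The incenter has barycentric coordinates proportional to the opposite side lengths: (10 : 6 : 8).
Normalizing by 10+6+8 = 24 gives (5/12, 1/4, 1/3).

(5/12, 1/4, 1/3)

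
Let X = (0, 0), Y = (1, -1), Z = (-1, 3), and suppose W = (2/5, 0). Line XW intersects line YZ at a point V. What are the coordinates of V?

(1/2, 0)

Barycentric coordinates of W with respect to XYZ: (1/5, 3/5, 1/5).
On side YZ the X-coordinate is zero; dropping W's X-weight 1/5 and renormalizing the remaining 3/5 : 1/5 gives weights 3/4, 1/4 on Y, Z.
V = (3/4)·(1, -1) + (1/4)·(-1, 3) = (1/2, 0).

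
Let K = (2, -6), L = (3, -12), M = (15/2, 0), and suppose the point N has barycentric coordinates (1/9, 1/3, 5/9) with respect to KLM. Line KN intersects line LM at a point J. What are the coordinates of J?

(93/16, -9/2)

Line KN meets LM where the K-coordinate vanishes; zeroing N's K-weight and renormalizing leaves L, M-weights 1/3 : 5/9 → (3/8, 5/8).
So J = (3/8)·L + (5/8)·M = (93/16, -9/2).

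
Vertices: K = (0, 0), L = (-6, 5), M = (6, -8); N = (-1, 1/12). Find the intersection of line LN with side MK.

Barycentric coordinates of N with respect to KLM: (1/3, 5/12, 1/4).
On side MK the L-coordinate is zero; dropping N's L-weight 5/12 and renormalizing the remaining 1/4 : 1/3 gives weights 3/7, 4/7 on M, K.
J = (3/7)·(6, -8) + (4/7)·(0, 0) = (18/7, -24/7).

(18/7, -24/7)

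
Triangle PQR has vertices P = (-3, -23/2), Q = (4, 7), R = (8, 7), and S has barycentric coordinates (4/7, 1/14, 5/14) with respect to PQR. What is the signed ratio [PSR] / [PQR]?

The signed ratio [PSR]/[PQR] equals the barycentric coordinate of S at vertex Q, which is 1/14.

1/14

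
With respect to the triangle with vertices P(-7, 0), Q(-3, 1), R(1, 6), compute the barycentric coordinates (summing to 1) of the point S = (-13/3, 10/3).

(1, -2/3, 2/3)

Signed area of the reference triangle: [PQR] = ½·((-7)·(1−6) + (-3)·(6−0) + 1·(0−1)) = ½·(35 − 18 − 1) = 8.
[SQR] = ½·((-13/3)·(1−6) + (-3)·(6−(10/3)) + 1·(10/3−1)) = ½·(65/3 − 8 + 7/3) = 8, so the P-coordinate is 8/8 = 1.
[PSR] = ½·((-7)·(10/3−6) + (-13/3)·(6−0) + 1·(0−(10/3))) = ½·(56/3 − 26 − 10/3) = -16/3, so the Q-coordinate is -2/3.
[PQS] = ½·((-7)·(1−(10/3)) + (-3)·(10/3−0) + (-13/3)·(0−1)) = ½·(49/3 − 10 + 13/3) = 16/3, so the R-coordinate is 2/3.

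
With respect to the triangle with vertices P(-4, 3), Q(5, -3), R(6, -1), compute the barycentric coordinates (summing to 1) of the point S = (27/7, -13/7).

Signed area of the reference triangle: [PQR] = ½·((-4)·(-3−(-1)) + 5·(-1−3) + 6·(3−(-3))) = ½·(8 − 20 + 36) = 12.
[SQR] = ½·((27/7)·(-3−(-1)) + 5·(-1−(-13/7)) + 6·(-13/7−(-3))) = ½·(-54/7 + 30/7 + 48/7) = 12/7, so the P-coordinate is (12/7)/12 = 1/7.
[PSR] = ½·((-4)·(-13/7−(-1)) + (27/7)·(-1−3) + 6·(3−(-13/7))) = ½·(24/7 − 108/7 + 204/7) = 60/7, so the Q-coordinate is 5/7.
[PQS] = ½·((-4)·(-3−(-13/7)) + 5·(-13/7−3) + (27/7)·(3−(-3))) = ½·(32/7 − 170/7 + 162/7) = 12/7, so the R-coordinate is 1/7.

(1/7, 5/7, 1/7)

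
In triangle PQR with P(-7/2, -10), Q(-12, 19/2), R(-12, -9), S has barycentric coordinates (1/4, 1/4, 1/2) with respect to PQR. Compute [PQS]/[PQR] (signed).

1/2

The signed ratio [PQS]/[PQR] equals the barycentric coordinate of S at vertex R, which is 1/2.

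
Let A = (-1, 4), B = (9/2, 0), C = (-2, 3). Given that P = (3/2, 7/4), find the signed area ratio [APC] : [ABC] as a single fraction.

1/2

[ABC] = ½·((-1)·(0−3) + (9/2)·(3−4) + (-2)·(4−0)) = ½·(3 − 9/2 − 8) = -19/4.
[APC] = ½·((-1)·(7/4−3) + (3/2)·(3−4) + (-2)·(4−(7/4))) = ½·(5/4 − 3/2 − 9/2) = -19/8, so the ratio is (-19/8)/(-19/4) = 1/2.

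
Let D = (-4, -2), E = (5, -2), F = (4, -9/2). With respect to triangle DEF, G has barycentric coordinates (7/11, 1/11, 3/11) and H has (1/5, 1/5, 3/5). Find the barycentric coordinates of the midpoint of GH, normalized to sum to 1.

(23/55, 8/55, 24/55)

Since both coordinate triples sum to 1, the midpoint's barycentrics are the componentwise average.
(7/11+1/5)/2 = 23/55; similarly 8/55 and 24/55.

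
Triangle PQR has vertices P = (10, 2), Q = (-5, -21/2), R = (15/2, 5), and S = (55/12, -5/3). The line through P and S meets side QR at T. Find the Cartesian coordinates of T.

(-5/6, -16/3)

Barycentric coordinates of S with respect to PQR: (1/2, 1/3, 1/6).
On side QR the P-coordinate is zero; dropping S's P-weight 1/2 and renormalizing the remaining 1/3 : 1/6 gives weights 2/3, 1/3 on Q, R.
T = (2/3)·(-5, -21/2) + (1/3)·(15/2, 5) = (-5/6, -16/3).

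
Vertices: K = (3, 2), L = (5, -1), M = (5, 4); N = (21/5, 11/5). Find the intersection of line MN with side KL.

(11/3, 1)

Barycentric coordinates of N with respect to KLM: (2/5, 1/5, 2/5).
On side KL the M-coordinate is zero; dropping N's M-weight 2/5 and renormalizing the remaining 2/5 : 1/5 gives weights 2/3, 1/3 on K, L.
J = (2/3)·(3, 2) + (1/3)·(5, -1) = (11/3, 1).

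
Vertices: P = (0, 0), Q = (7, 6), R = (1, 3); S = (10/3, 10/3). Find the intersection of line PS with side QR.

(5, 5)

Barycentric coordinates of S with respect to PQR: (1/3, 4/9, 2/9).
On side QR the P-coordinate is zero; dropping S's P-weight 1/3 and renormalizing the remaining 4/9 : 2/9 gives weights 2/3, 1/3 on Q, R.
T = (2/3)·(7, 6) + (1/3)·(1, 3) = (5, 5).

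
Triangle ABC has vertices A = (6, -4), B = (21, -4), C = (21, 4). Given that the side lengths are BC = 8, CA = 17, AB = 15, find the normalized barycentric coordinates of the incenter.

The incenter has barycentric coordinates proportional to the opposite side lengths: (8 : 17 : 15).
Normalizing by 8+17+15 = 40 gives (1/5, 17/40, 3/8).

(1/5, 17/40, 3/8)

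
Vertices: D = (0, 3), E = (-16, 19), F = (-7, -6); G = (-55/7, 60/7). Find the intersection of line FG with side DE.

(-8, 11)

Barycentric coordinates of G with respect to DEF: (3/7, 3/7, 1/7).
On side DE the F-coordinate is zero; dropping G's F-weight 1/7 and renormalizing the remaining 3/7 : 3/7 gives weights 1/2, 1/2 on D, E.
H = (1/2)·(0, 3) + (1/2)·(-16, 19) = (-8, 11).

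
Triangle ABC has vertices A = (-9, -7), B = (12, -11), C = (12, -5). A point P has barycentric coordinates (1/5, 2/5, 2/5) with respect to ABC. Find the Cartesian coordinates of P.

(39/5, -39/5)

P = (1/5)·A + (2/5)·B + (2/5)·C.
x-coordinate: (1/5)·(-9) + (2/5)·12 + (2/5)·12 = 39/5.
y-coordinate: (1/5)·(-7) + (2/5)·(-11) + (2/5)·(-5) = -39/5.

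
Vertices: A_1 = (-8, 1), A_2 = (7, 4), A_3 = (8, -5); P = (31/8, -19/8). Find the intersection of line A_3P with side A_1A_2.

Barycentric coordinates of P with respect to A_1A_2A_3: (1/4, 1/8, 5/8).
On side A_1A_2 the A_3-coordinate is zero; dropping P's A_3-weight 5/8 and renormalizing the remaining 1/4 : 1/8 gives weights 2/3, 1/3 on A_1, A_2.
Q = (2/3)·(-8, 1) + (1/3)·(7, 4) = (-3, 2).

(-3, 2)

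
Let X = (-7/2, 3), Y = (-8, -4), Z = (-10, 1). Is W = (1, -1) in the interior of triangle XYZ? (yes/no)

Barycentric coordinates of W: (102/73, 70/73, -99/73).
The three coordinates are positive, positive, negative; a point is interior exactly when all three are positive.

no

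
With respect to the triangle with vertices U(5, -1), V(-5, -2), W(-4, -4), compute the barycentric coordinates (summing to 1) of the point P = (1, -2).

Signed area of the reference triangle: [UVW] = ½·(5·(-2−(-4)) + (-5)·(-4−(-1)) + (-4)·(-1−(-2))) = ½·(10 + 15 − 4) = 21/2.
[PVW] = ½·(1·(-2−(-4)) + (-5)·(-4−(-2)) + (-4)·(-2−(-2))) = ½·(2 + 10 + 0) = 6, so the U-coordinate is 6/(21/2) = 4/7.
[UPW] = ½·(5·(-2−(-4)) + 1·(-4−(-1)) + (-4)·(-1−(-2))) = ½·(10 − 3 − 4) = 3/2, so the V-coordinate is 1/7.
[UVP] = ½·(5·(-2−(-2)) + (-5)·(-2−(-1)) + 1·(-1−(-2))) = ½·(0 + 5 + 1) = 3, so the W-coordinate is 2/7.
Check: 4/7 + 1/7 + 2/7 = 1.

(4/7, 1/7, 2/7)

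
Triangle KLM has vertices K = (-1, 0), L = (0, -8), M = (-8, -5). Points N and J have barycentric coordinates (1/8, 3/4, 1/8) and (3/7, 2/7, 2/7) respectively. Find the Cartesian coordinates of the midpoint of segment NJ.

(-215/112, -579/112)

Barycentric coordinates of the midpoint are the average: (31/112, 29/56, 23/112).
Converting: (31/112)·K + (29/56)·L + (23/112)·M = (-215/112, -579/112).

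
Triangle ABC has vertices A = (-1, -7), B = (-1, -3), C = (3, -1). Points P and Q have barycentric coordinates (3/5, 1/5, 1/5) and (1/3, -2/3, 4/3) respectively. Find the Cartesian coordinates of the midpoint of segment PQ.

Barycentric coordinates of the midpoint are the average: (7/15, -7/30, 23/30).
Converting: (7/15)·A + (-7/30)·B + (23/30)·C = (31/15, -10/3).

(31/15, -10/3)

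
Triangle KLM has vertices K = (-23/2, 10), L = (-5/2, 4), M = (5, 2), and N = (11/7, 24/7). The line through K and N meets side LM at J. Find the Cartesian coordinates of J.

(15/4, 7/3)

Barycentric coordinates of N with respect to KLM: (1/7, 1/7, 5/7).
On side LM the K-coordinate is zero; dropping N's K-weight 1/7 and renormalizing the remaining 1/7 : 5/7 gives weights 1/6, 5/6 on L, M.
J = (1/6)·(-5/2, 4) + (5/6)·(5, 2) = (15/4, 7/3).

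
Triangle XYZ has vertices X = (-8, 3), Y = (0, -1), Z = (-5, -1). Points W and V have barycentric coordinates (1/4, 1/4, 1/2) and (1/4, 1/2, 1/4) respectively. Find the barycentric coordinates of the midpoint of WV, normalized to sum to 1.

(1/4, 3/8, 3/8)

Since both coordinate triples sum to 1, the midpoint's barycentrics are the componentwise average.
(1/4+1/4)/2 = 1/4; similarly 3/8 and 3/8.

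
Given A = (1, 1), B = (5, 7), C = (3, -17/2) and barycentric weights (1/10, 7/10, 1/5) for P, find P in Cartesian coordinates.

(21/5, 33/10)

P = (1/10)·A + (7/10)·B + (1/5)·C.
x-coordinate: (1/10)·1 + (7/10)·5 + (1/5)·3 = 21/5.
y-coordinate: (1/10)·1 + (7/10)·7 + (1/5)·(-17/2) = 33/10.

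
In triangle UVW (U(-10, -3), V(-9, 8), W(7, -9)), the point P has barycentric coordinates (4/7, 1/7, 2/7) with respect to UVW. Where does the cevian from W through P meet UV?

Line WP meets UV where the W-coordinate vanishes; zeroing P's W-weight and renormalizing leaves U, V-weights 4/7 : 1/7 → (4/5, 1/5).
So Q = (4/5)·U + (1/5)·V = (-49/5, -4/5).

(-49/5, -4/5)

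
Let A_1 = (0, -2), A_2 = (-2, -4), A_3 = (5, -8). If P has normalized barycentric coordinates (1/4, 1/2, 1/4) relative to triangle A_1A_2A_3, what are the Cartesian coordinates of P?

P = (1/4)·A_1 + (1/2)·A_2 + (1/4)·A_3.
x-coordinate: (1/4)·0 + (1/2)·(-2) + (1/4)·5 = 1/4.
y-coordinate: (1/4)·(-2) + (1/2)·(-4) + (1/4)·(-8) = -9/2.

(1/4, -9/2)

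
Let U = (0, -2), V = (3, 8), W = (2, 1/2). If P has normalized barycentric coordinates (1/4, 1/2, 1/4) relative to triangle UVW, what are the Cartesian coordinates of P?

(2, 29/8)

P = (1/4)·U + (1/2)·V + (1/4)·W.
x-coordinate: (1/4)·0 + (1/2)·3 + (1/4)·2 = 2.
y-coordinate: (1/4)·(-2) + (1/2)·8 + (1/4)·(1/2) = 29/8.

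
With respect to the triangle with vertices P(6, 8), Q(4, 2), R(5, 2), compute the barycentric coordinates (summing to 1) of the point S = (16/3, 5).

Signed area of the reference triangle: [PQR] = ½·(6·(2−2) + 4·(2−8) + 5·(8−2)) = ½·(0 − 24 + 30) = 3.
[SQR] = ½·((16/3)·(2−2) + 4·(2−5) + 5·(5−2)) = ½·(0 − 12 + 15) = 3/2, so the P-coordinate is (3/2)/3 = 1/2.
[PSR] = ½·(6·(5−2) + (16/3)·(2−8) + 5·(8−5)) = ½·(18 − 32 + 15) = 1/2, so the Q-coordinate is 1/6.
[PQS] = ½·(6·(2−5) + 4·(5−8) + (16/3)·(8−2)) = ½·(-18 − 12 + 32) = 1, so the R-coordinate is 1/3.

(1/2, 1/6, 1/3)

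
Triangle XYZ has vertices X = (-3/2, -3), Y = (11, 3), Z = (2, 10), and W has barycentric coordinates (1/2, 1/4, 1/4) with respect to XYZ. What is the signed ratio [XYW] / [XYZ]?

The signed ratio [XYW]/[XYZ] equals the barycentric coordinate of W at vertex Z, which is 1/4.

1/4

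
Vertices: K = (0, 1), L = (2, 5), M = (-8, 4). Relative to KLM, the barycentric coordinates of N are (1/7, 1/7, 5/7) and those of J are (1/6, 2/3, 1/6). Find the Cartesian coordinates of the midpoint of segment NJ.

Barycentric coordinates of the midpoint are the average: (13/84, 17/42, 37/84).
Converting: (13/84)·K + (17/42)·L + (37/84)·M = (-19/7, 331/84).

(-19/7, 331/84)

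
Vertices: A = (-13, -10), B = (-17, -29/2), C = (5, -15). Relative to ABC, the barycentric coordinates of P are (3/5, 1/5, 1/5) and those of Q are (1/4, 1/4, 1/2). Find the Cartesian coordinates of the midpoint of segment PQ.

Barycentric coordinates of the midpoint are the average: (17/40, 9/40, 7/20).
Converting: (17/40)·A + (9/40)·B + (7/20)·C = (-38/5, -1021/80).

(-38/5, -1021/80)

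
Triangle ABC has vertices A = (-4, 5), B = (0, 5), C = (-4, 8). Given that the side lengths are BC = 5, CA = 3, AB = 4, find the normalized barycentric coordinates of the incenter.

The incenter has barycentric coordinates proportional to the opposite side lengths: (5 : 3 : 4).
Normalizing by 5+3+4 = 12 gives (5/12, 1/4, 1/3).

(5/12, 1/4, 1/3)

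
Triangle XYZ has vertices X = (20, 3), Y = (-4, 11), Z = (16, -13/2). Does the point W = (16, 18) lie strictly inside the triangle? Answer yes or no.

Barycentric coordinates of W: (49/26, 49/130, -82/65).
The three coordinates are positive, positive, negative; a point is interior exactly when all three are positive.

no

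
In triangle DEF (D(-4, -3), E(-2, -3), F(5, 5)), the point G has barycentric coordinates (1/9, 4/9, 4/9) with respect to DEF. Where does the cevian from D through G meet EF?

(3/2, 1)

Line DG meets EF where the D-coordinate vanishes; zeroing G's D-weight and renormalizing leaves E, F-weights 4/9 : 4/9 → (1/2, 1/2).
So H = (1/2)·E + (1/2)·F = (3/2, 1).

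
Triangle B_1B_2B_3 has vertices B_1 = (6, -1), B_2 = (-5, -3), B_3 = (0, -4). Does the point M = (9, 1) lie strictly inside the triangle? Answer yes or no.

no

Barycentric coordinates of M: (34/21, 1/7, -16/21).
The three coordinates are positive, positive, negative; a point is interior exactly when all three are positive.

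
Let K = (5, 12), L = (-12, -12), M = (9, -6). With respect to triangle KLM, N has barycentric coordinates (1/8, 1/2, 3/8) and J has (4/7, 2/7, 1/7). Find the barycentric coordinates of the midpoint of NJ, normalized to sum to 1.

Since both coordinate triples sum to 1, the midpoint's barycentrics are the componentwise average.
(1/8+4/7)/2 = 39/112; similarly 11/28 and 29/112.

(39/112, 11/28, 29/112)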